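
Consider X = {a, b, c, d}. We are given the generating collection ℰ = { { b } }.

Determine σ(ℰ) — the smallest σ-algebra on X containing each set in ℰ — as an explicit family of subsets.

σ(ℰ) (4 sets): { {}, { b }, { a, c, d }, X }

Trace:
Seed the family with ℰ together with ∅ and X: { {}, { b }, X }.
Round 1: 1 new —
  { a, c, d }  = ᶜ of { b }
  (now 4)
Round 2 adds nothing — fixpoint reached.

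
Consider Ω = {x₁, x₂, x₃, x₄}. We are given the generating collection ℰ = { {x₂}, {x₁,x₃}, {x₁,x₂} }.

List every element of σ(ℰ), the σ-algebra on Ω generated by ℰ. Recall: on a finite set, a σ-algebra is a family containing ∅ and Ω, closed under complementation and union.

Take S₀ = ℰ ∪ {∅, Ω} = { {}, {x₂}, {x₁,x₂}, {x₁,x₃}, Ω }.
Iteration 1: 4 new —
  {x₂,x₄}  = complement {x₁,x₃}
  {x₃,x₄}  = complement {x₁,x₂}
  {x₁,x₂,x₃}  = {x₁,x₂} ∪ {x₁,x₃}
  {x₁,x₃,x₄}  = complement {x₂}
  (now 9)
Iteration 2 (3 new):
  {x₄}  = complement {x₁,x₂,x₃}
  {x₁,x₂,x₄}  = {x₁,x₂} ∪ {x₂,x₄}
  {x₂,x₃,x₄}  = {x₃,x₄} ∪ {x₂}
  (now 12)
Iteration 3: 2 new —
  {x₁}  = complement {x₂,x₃,x₄}
  {x₃}  = complement {x₁,x₂,x₄}
  (now 14)
Iteration 4. New:
  {x₁,x₄}  = {x₄} ∪ {x₁}
  {x₂,x₃}  = {x₃} ∪ {x₂}
  (now 16)
Iteration 5: stable.

Therefore σ(ℰ) = { {}, {x₁}, {x₂}, {x₃}, {x₄}, {x₁,x₂}, {x₁,x₃}, {x₁,x₄}, {x₂,x₃}, {x₂,x₄}, {x₃,x₄}, {x₁,x₂,x₃}, {x₁,x₂,x₄}, {x₁,x₃,x₄}, {x₂,x₃,x₄}, Ω } (|σ(ℰ)| = 16).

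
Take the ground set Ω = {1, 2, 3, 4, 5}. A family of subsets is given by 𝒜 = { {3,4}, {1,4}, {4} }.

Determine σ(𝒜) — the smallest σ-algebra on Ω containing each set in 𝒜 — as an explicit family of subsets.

Begin from { ∅, {4}, {1,4}, {3,4}, Ω } (that is, 𝒜 plus ∅ and Ω).
Step 1. New:
  {1,2,5}  = complement {3,4}
  {1,3,4}  = {3,4} ∪ {1,4}
  {2,3,5}  = complement {1,4}
  {1,2,3,5}  = complement {4}
  |family| = 9
Step 2 adds 3:
  {2,5}  = complement {1,3,4}
  {1,2,4,5}  = {1,2,5} ∪ {1,4}
  {2,3,4,5}  = {3,4} ∪ {2,3,5}
  |family| = 12
Step 3 adds 3:
  {1}  = complement {2,3,4,5}
  {3}  = complement {1,2,4,5}
  {2,4,5}  = {2,5} ∪ {4}
  |family| = 15
Step 4: +1 →
  {1,3}  = complement {2,4,5}
  |family| = 16
Step 5: no new sets; the family is a σ-algebra.

Hence σ(𝒜) has 16 members: { ∅, {1}, {3}, {4}, {1,3}, {1,4}, {2,5}, {3,4}, {1,2,5}, {1,3,4}, {2,3,5}, {2,4,5}, {1,2,3,5}, {1,2,4,5}, {2,3,4,5}, Ω }.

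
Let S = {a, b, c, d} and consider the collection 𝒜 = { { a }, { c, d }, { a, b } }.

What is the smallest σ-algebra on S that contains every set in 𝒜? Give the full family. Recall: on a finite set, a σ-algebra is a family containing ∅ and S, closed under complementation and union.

σ(𝒜) = { {  }, { a }, { b }, { a, b }, { c, d }, { a, c, d }, { b, c, d }, S }

Working:
Start: 𝒜 ∪ {∅, S} = { {  }, { a }, { a, b }, { c, d }, S }.
Round 1: 2 new —
  { a, c, d }  = { c, d } ∪ { a }
  { b, c, d }  = complement { a }
Round 2: +1 →
  { b }  = complement { a, c, d }
Round 3: no new sets; the family is a σ-algebra.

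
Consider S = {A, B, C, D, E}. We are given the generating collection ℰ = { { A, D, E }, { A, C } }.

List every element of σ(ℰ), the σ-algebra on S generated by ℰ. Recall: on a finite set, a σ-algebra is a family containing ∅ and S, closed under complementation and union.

σ(ℰ) (16 sets): { {}, { A }, { B }, { C }, { A, B }, { A, C }, { B, C }, { D, E }, { A, B, C }, { A, D, E }, { B, D, E }, { C, D, E }, { A, B, D, E }, { A, C, D, E }, { B, C, D, E }, S }

Trace:
Initial family (4 sets): { {}, { A, C }, { A, D, E }, S }.
Pass 1: +3 →
  { B, C }  = ᶜ of { A, D, E }
  { B, D, E }  = ᶜ of { A, C }
  { A, C, D, E }  = { A, C } ∪ { A, D, E }
  |family| = 7
Pass 2: 4 new —
  { B }  = ᶜ of { A, C, D, E }
  { A, B, C }  = { B, C } ∪ { A, C }
  { A, B, D, E }  = { A, D, E } ∪ { B, D, E }
  { B, C, D, E }  = { B, C } ∪ { B, D, E }
  |family| = 11
Pass 3 adds 3:
  { A }  = ᶜ of { B, C, D, E }
  { C }  = ᶜ of { A, B, D, E }
  { D, E }  = ᶜ of { A, B, C }
  |family| = 14
Pass 4: 2 new —
  { A, B }  = { B } ∪ { A }
  { C, D, E }  = { D, E } ∪ { C }
  |family| = 16
Pass 5: stable.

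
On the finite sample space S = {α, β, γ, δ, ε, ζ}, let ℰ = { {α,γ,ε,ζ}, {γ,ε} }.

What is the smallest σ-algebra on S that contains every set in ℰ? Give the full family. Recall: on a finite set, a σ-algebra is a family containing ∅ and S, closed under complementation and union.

Answer: σ(ℰ) = { {}, {α,ζ}, {β,δ}, {γ,ε}, {α,β,δ,ζ}, {α,γ,ε,ζ}, {β,γ,δ,ε}, S }

Check:
Begin from { {}, {γ,ε}, {α,γ,ε,ζ}, S } (that is, ℰ plus ∅ and S).
Round 1: 2 new —
  {β,δ}  = {α,γ,ε,ζ}ᶜ
  {α,β,δ,ζ}  = {γ,ε}ᶜ
  (now 6)
Round 2 adds 1:
  {β,γ,δ,ε}  = {γ,ε} ∪ {β,δ}
  (now 7)
Round 3 adds 1:
  {α,ζ}  = {β,γ,δ,ε}ᶜ
  (now 8)
Round 4: stable.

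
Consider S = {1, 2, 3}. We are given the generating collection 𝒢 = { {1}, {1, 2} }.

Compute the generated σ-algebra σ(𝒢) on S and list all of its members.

σ(𝒢) = { {}, {1}, {2}, {3}, {1, 2}, {1, 3}, {2, 3}, S }

Check:
Take S₀ = 𝒢 ∪ {∅, S} = { {}, {1}, {1, 2}, S }.
Round 1: +2 →
  {3}  = complement {1, 2}
  {2, 3}  = complement {1}
  |family| = 6
Round 2: 1 new —
  {1, 3}  = {3} ∪ {1}
  |family| = 7
Round 3: 1 new —
  {2}  = complement {1, 3}
  |family| = 8
Round 4: already closed under ᶜ and ∪.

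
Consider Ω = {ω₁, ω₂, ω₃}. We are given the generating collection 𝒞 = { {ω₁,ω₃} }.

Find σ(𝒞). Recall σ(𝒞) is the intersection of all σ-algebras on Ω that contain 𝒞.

Answer: σ(𝒞) = { {}, {ω₂}, {ω₁,ω₃}, Ω }

Working:
Seed the family with 𝒞 together with ∅ and Ω: { {}, {ω₁,ω₃}, Ω }.
Round 1: 1 new —
  {ω₂}  = complement {ω₁,ω₃}
  (now 4)
Round 2: no new sets; the family is a σ-algebra.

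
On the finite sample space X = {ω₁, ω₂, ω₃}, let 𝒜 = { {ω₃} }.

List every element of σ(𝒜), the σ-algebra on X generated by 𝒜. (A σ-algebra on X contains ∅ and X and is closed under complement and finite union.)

Answer: σ(𝒜) = { ∅, {ω₃}, {ω₁,ω₂}, X }

Check:
Take S₀ = 𝒜 ∪ {∅, X} = { ∅, {ω₃}, X }.
Step 1 (1 new):
  {ω₁,ω₂}  = complement {ω₃}
Step 2 adds nothing — fixpoint reached.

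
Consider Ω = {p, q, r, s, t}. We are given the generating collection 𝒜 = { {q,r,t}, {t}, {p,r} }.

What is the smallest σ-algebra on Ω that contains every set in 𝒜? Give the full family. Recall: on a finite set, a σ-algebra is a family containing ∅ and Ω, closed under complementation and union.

|σ(𝒜)| = 32.  σ(𝒜) = { ∅, {p}, {q}, {r}, {s}, {t}, {p,q}, {p,r}, {p,s}, {p,t}, {q,r}, {q,s}, {q,t}, {r,s}, {r,t}, {s,t}, {p,q,r}, {p,q,s}, {p,q,t}, {p,r,s}, {p,r,t}, {p,s,t}, {q,r,s}, {q,r,t}, {q,s,t}, {r,s,t}, {p,q,r,s}, {p,q,r,t}, {p,q,s,t}, {p,r,s,t}, {q,r,s,t}, Ω }

Derivation:
Start: 𝒜 ∪ {∅, Ω} = { ∅, {t}, {p,r}, {q,r,t}, Ω }.
Iteration 1. New:
  {p,s}  = complement {q,r,t}
  {p,r,t}  = {p,r} ∪ {t}
  {q,s,t}  = complement {p,r}
  {p,q,r,s}  = complement {t}
  {p,q,r,t}  = {q,r,t} ∪ {p,r}
  |family| = 10
Iteration 2: 7 new —
  {s}  = complement {p,q,r,t}
  {q,s}  = complement {p,r,t}
  {p,r,s}  = {p,s} ∪ {p,r}
  {p,s,t}  = {t} ∪ {p,s}
  {p,q,s,t}  = {p,s} ∪ {q,s,t}
  {p,r,s,t}  = {p,r,t} ∪ {p,s}
  {q,r,s,t}  = {q,r,t} ∪ {q,s,t}
  |family| = 17
Iteration 3: 7 new —
  {p}  = complement {q,r,s,t}
  {q}  = complement {p,r,s,t}
  {r}  = complement {p,q,s,t}
  {q,r}  = complement {p,s,t}
  {q,t}  = complement {p,r,s}
  {s,t}  = {s} ∪ {t}
  {p,q,s}  = {p,s} ∪ {q,s}
  |family| = 24
Iteration 4. New:
  {p,q}  = {q} ∪ {p}
  {p,t}  = {t} ∪ {p}
  {r,s}  = {r} ∪ {s}
  {r,t}  = complement {p,q,s}
  {p,q,r}  = complement {s,t}
  {p,q,t}  = {q,t} ∪ {p}
  {q,r,s}  = {r} ∪ {q,s}
  {r,s,t}  = {s,t} ∪ {r}
  |family| = 32
Iteration 5: closed — nothing new.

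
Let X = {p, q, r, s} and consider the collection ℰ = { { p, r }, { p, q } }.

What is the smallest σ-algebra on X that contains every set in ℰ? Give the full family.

Take S₀ = ℰ ∪ {∅, X} = { ∅, { p, q }, { p, r }, X }.
Round 1. New:
  { q, s }  = { p, r }ᶜ
  { r, s }  = { p, q }ᶜ
  { p, q, r }  = { p, q } ∪ { p, r }
Round 2. New:
  { s }  = { p, q, r }ᶜ
  { p, q, s }  = { p, q } ∪ { q, s }
  { p, r, s }  = { r, s } ∪ { p, r }
  { q, r, s }  = { r, s } ∪ { q, s }
Round 3 (3 new):
  { p }  = { q, r, s }ᶜ
  { q }  = { p, r, s }ᶜ
  { r }  = { p, q, s }ᶜ
Round 4 adds 2:
  { p, s }  = { s } ∪ { p }
  { q, r }  = { r } ∪ { q }
Round 5 adds nothing — fixpoint reached.

Therefore σ(ℰ) = { ∅, { p }, { q }, { r }, { s }, { p, q }, { p, r }, { p, s }, { q, r }, { q, s }, { r, s }, { p, q, r }, { p, q, s }, { p, r, s }, { q, r, s }, X } (|σ(ℰ)| = 16).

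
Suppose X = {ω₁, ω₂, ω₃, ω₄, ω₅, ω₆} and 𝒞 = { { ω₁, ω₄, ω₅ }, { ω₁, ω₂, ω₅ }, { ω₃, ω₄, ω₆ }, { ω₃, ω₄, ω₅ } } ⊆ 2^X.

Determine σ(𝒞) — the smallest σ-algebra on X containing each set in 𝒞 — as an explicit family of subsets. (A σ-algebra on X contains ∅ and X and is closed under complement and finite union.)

σ(𝒞) (64 sets): { {  }, { ω₁ }, { ω₂ }, { ω₃ }, { ω₄ }, { ω₅ }, { ω₆ }, { ω₁, ω₂ }, { ω₁, ω₃ }, { ω₁, ω₄ }, { ω₁, ω₅ }, { ω₁, ω₆ }, { ω₂, ω₃ }, { ω₂, ω₄ }, { ω₂, ω₅ }, { ω₂, ω₆ }, { ω₃, ω₄ }, { ω₃, ω₅ }, { ω₃, ω₆ }, { ω₄, ω₅ }, { ω₄, ω₆ }, { ω₅, ω₆ }, { ω₁, ω₂, ω₃ }, { ω₁, ω₂, ω₄ }, { ω₁, ω₂, ω₅ }, { ω₁, ω₂, ω₆ }, { ω₁, ω₃, ω₄ }, { ω₁, ω₃, ω₅ }, { ω₁, ω₃, ω₆ }, { ω₁, ω₄, ω₅ }, { ω₁, ω₄, ω₆ }, { ω₁, ω₅, ω₆ }, { ω₂, ω₃, ω₄ }, { ω₂, ω₃, ω₅ }, { ω₂, ω₃, ω₆ }, { ω₂, ω₄, ω₅ }, { ω₂, ω₄, ω₆ }, { ω₂, ω₅, ω₆ }, { ω₃, ω₄, ω₅ }, { ω₃, ω₄, ω₆ }, { ω₃, ω₅, ω₆ }, { ω₄, ω₅, ω₆ }, { ω₁, ω₂, ω₃, ω₄ }, { ω₁, ω₂, ω₃, ω₅ }, { ω₁, ω₂, ω₃, ω₆ }, { ω₁, ω₂, ω₄, ω₅ }, { ω₁, ω₂, ω₄, ω₆ }, { ω₁, ω₂, ω₅, ω₆ }, { ω₁, ω₃, ω₄, ω₅ }, { ω₁, ω₃, ω₄, ω₆ }, { ω₁, ω₃, ω₅, ω₆ }, { ω₁, ω₄, ω₅, ω₆ }, { ω₂, ω₃, ω₄, ω₅ }, { ω₂, ω₃, ω₄, ω₆ }, { ω₂, ω₃, ω₅, ω₆ }, { ω₂, ω₄, ω₅, ω₆ }, { ω₃, ω₄, ω₅, ω₆ }, { ω₁, ω₂, ω₃, ω₄, ω₅ }, { ω₁, ω₂, ω₃, ω₄, ω₆ }, { ω₁, ω₂, ω₃, ω₅, ω₆ }, { ω₁, ω₂, ω₄, ω₅, ω₆ }, { ω₁, ω₃, ω₄, ω₅, ω₆ }, { ω₂, ω₃, ω₄, ω₅, ω₆ }, X }

Working:
Begin from { {  }, { ω₁, ω₂, ω₅ }, { ω₁, ω₄, ω₅ }, { ω₃, ω₄, ω₅ }, { ω₃, ω₄, ω₆ }, X } (that is, 𝒞 plus ∅ and X).
Pass 1: +7 →
  { ω₁, ω₂, ω₆ }  = ᶜ of { ω₃, ω₄, ω₅ }
  { ω₂, ω₃, ω₆ }  = ᶜ of { ω₁, ω₄, ω₅ }
  { ω₁, ω₂, ω₄, ω₅ }  = { ω₁, ω₄, ω₅ } ∪ { ω₁, ω₂, ω₅ }
  { ω₁, ω₃, ω₄, ω₅ }  = { ω₁, ω₄, ω₅ } ∪ { ω₃, ω₄, ω₅ }
  { ω₃, ω₄, ω₅, ω₆ }  = { ω₃, ω₄, ω₅ } ∪ { ω₃, ω₄, ω₆ }
  { ω₁, ω₂, ω₃, ω₄, ω₅ }  = { ω₁, ω₂, ω₅ } ∪ { ω₃, ω₄, ω₅ }
  { ω₁, ω₃, ω₄, ω₅, ω₆ }  = { ω₁, ω₄, ω₅ } ∪ { ω₃, ω₄, ω₆ }
  — 13 sets.
Pass 2 adds 12:
  { ω₂ }  = ᶜ of { ω₁, ω₃, ω₄, ω₅, ω₆ }
  { ω₆ }  = ᶜ of { ω₁, ω₂, ω₃, ω₄, ω₅ }
  { ω₁, ω₂ }  = ᶜ of { ω₃, ω₄, ω₅, ω₆ }
  { ω₂, ω₆ }  = ᶜ of { ω₁, ω₃, ω₄, ω₅ }
  { ω₃, ω₆ }  = ᶜ of { ω₁, ω₂, ω₄, ω₅ }
  { ω₁, ω₂, ω₃, ω₆ }  = { ω₂, ω₃, ω₆ } ∪ { ω₁, ω₂, ω₆ }
  { ω₁, ω₂, ω₅, ω₆ }  = { ω₁, ω₂, ω₅ } ∪ { ω₁, ω₂, ω₆ }
  { ω₂, ω₃, ω₄, ω₆ }  = { ω₂, ω₃, ω₆ } ∪ { ω₃, ω₄, ω₆ }
  { ω₁, ω₂, ω₃, ω₄, ω₆ }  = { ω₃, ω₄, ω₆ } ∪ { ω₁, ω₂, ω₆ }
  { ω₁, ω₂, ω₃, ω₅, ω₆ }  = { ω₂, ω₃, ω₆ } ∪ { ω₁, ω₂, ω₅ }
  { ω₁, ω₂, ω₄, ω₅, ω₆ }  = { ω₁, ω₄, ω₅ } ∪ { ω₁, ω₂, ω₆ }
  { ω₂, ω₃, ω₄, ω₅, ω₆ }  = { ω₃, ω₄, ω₅ } ∪ { ω₂, ω₃, ω₆ }
  — 25 sets.
Pass 3. New:
  { ω₁ }  = ᶜ of { ω₂, ω₃, ω₄, ω₅, ω₆ }
  { ω₃ }  = ᶜ of { ω₁, ω₂, ω₄, ω₅, ω₆ }
  { ω₄ }  = ᶜ of { ω₁, ω₂, ω₃, ω₅, ω₆ }
  { ω₅ }  = ᶜ of { ω₁, ω₂, ω₃, ω₄, ω₆ }
  { ω₁, ω₅ }  = ᶜ of { ω₂, ω₃, ω₄, ω₆ }
  { ω₃, ω₄ }  = ᶜ of { ω₁, ω₂, ω₅, ω₆ }
  { ω₄, ω₅ }  = ᶜ of { ω₁, ω₂, ω₃, ω₆ }
  { ω₁, ω₄, ω₅, ω₆ }  = { ω₁, ω₄, ω₅ } ∪ { ω₆ }
  { ω₂, ω₃, ω₄, ω₅ }  = { ω₃, ω₄, ω₅ } ∪ { ω₂ }
  — 34 sets.
Pass 4: 28 new —
  { ω₁, ω₃ }  = { ω₁ } ∪ { ω₃ }
  { ω₁, ω₄ }  = { ω₁ } ∪ { ω₄ }
  { ω₁, ω₆ }  = ᶜ of { ω₂, ω₃, ω₄, ω₅ }
  { ω₂, ω₃ }  = ᶜ of { ω₁, ω₄, ω₅, ω₆ }
  { ω₂, ω₄ }  = { ω₂ } ∪ { ω₄ }
  { ω₂, ω₅ }  = { ω₂ } ∪ { ω₅ }
  { ω₃, ω₅ }  = { ω₅ } ∪ { ω₃ }
  { ω₄, ω₆ }  = { ω₆ } ∪ { ω₄ }
  { ω₅, ω₆ }  = { ω₆ } ∪ { ω₅ }
  { ω₁, ω₂, ω₃ }  = { ω₁, ω₂ } ∪ { ω₃ }
  { ω₁, ω₂, ω₄ }  = { ω₁, ω₂ } ∪ { ω₄ }
  { ω₁, ω₃, ω₄ }  = { ω₃, ω₄ } ∪ { ω₁ }
  { ω₁, ω₃, ω₅ }  = { ω₃ } ∪ { ω₁, ω₅ }
  { ω₁, ω₃, ω₆ }  = { ω₁ } ∪ { ω₃, ω₆ }
  { ω₁, ω₅, ω₆ }  = { ω₆ } ∪ { ω₁, ω₅ }
  { ω₂, ω₃, ω₄ }  = { ω₃, ω₄ } ∪ { ω₂ }
  { ω₂, ω₄, ω₅ }  = { ω₂ } ∪ { ω₄, ω₅ }
  { ω₂, ω₄, ω₆ }  = { ω₂, ω₆ } ∪ { ω₄ }
  { ω₂, ω₅, ω₆ }  = { ω₂, ω₆ } ∪ { ω₅ }
  { ω₃, ω₅, ω₆ }  = { ω₅ } ∪ { ω₃, ω₆ }
  { ω₄, ω₅, ω₆ }  = { ω₆ } ∪ { ω₄, ω₅ }
  { ω₁, ω₂, ω₃, ω₄ }  = { ω₃, ω₄ } ∪ { ω₁, ω₂ }
  { ω₁, ω₂, ω₃, ω₅ }  = { ω₃ } ∪ { ω₁, ω₂, ω₅ }
  { ω₁, ω₂, ω₄, ω₆ }  = { ω₄ } ∪ { ω₁, ω₂, ω₆ }
  { ω₁, ω₃, ω₄, ω₆ }  = { ω₁ } ∪ { ω₃, ω₄, ω₆ }
  { ω₁, ω₃, ω₅, ω₆ }  = { ω₃, ω₆ } ∪ { ω₁, ω₅ }
  { ω₂, ω₃, ω₅, ω₆ }  = { ω₂, ω₃, ω₆ } ∪ { ω₅ }
  { ω₂, ω₄, ω₅, ω₆ }  = { ω₂, ω₆ } ∪ { ω₄, ω₅ }
  — 62 sets.
Pass 5: 2 new —
  { ω₁, ω₄, ω₆ }  = { ω₁, ω₆ } ∪ { ω₁, ω₄ }
  { ω₂, ω₃, ω₅ }  = { ω₂, ω₅ } ∪ { ω₃, ω₅ }
  — 64 sets.
Pass 6 adds nothing — fixpoint reached.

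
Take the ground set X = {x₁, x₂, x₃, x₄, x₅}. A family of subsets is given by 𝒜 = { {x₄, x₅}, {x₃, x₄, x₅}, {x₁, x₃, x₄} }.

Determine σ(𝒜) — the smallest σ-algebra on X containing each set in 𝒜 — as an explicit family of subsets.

Seed the family with 𝒜 together with ∅ and X: { {}, {x₄, x₅}, {x₁, x₃, x₄}, {x₃, x₄, x₅}, X }.
Round 1 (4 new):
  {x₁, x₂}  = {x₃, x₄, x₅}ᶜ
  {x₂, x₅}  = {x₁, x₃, x₄}ᶜ
  {x₁, x₂, x₃}  = {x₄, x₅}ᶜ
  {x₁, x₃, x₄, x₅}  = {x₄, x₅} ∪ {x₁, x₃, x₄}
  |family| = 9
Round 2 adds 7:
  {x₂}  = {x₁, x₃, x₄, x₅}ᶜ
  {x₁, x₂, x₅}  = {x₂, x₅} ∪ {x₁, x₂}
  {x₂, x₄, x₅}  = {x₂, x₅} ∪ {x₄, x₅}
  {x₁, x₂, x₃, x₄}  = {x₁, x₂, x₃} ∪ {x₁, x₃, x₄}
  {x₁, x₂, x₃, x₅}  = {x₂, x₅} ∪ {x₁, x₂, x₃}
  {x₁, x₂, x₄, x₅}  = {x₁, x₂} ∪ {x₄, x₅}
  {x₂, x₃, x₄, x₅}  = {x₂, x₅} ∪ {x₃, x₄, x₅}
  |family| = 16
Round 3 adds 6:
  {x₁}  = {x₂, x₃, x₄, x₅}ᶜ
  {x₃}  = {x₁, x₂, x₄, x₅}ᶜ
  {x₄}  = {x₁, x₂, x₃, x₅}ᶜ
  {x₅}  = {x₁, x₂, x₃, x₄}ᶜ
  {x₁, x₃}  = {x₂, x₄, x₅}ᶜ
  {x₃, x₄}  = {x₁, x₂, x₅}ᶜ
  |family| = 22
Round 4. New:
  {x₁, x₄}  = {x₄} ∪ {x₁}
  {x₁, x₅}  = {x₅} ∪ {x₁}
  {x₂, x₃}  = {x₂} ∪ {x₃}
  {x₂, x₄}  = {x₂} ∪ {x₄}
  {x₃, x₅}  = {x₅} ∪ {x₃}
  {x₁, x₂, x₄}  = {x₁, x₂} ∪ {x₄}
  {x₁, x₃, x₅}  = {x₅} ∪ {x₁, x₃}
  {x₁, x₄, x₅}  = {x₄, x₅} ∪ {x₁}
  {x₂, x₃, x₄}  = {x₃, x₄} ∪ {x₂}
  {x₂, x₃, x₅}  = {x₂, x₅} ∪ {x₃}
  |family| = 32
Round 5: no new sets; the family is a σ-algebra.

σ(𝒜) = { {}, {x₁}, {x₂}, {x₃}, {x₄}, {x₅}, {x₁, x₂}, {x₁, x₃}, {x₁, x₄}, {x₁, x₅}, {x₂, x₃}, {x₂, x₄}, {x₂, x₅}, {x₃, x₄}, {x₃, x₅}, {x₄, x₅}, {x₁, x₂, x₃}, {x₁, x₂, x₄}, {x₁, x₂, x₅}, {x₁, x₃, x₄}, {x₁, x₃, x₅}, {x₁, x₄, x₅}, {x₂, x₃, x₄}, {x₂, x₃, x₅}, {x₂, x₄, x₅}, {x₃, x₄, x₅}, {x₁, x₂, x₃, x₄}, {x₁, x₂, x₃, x₅}, {x₁, x₂, x₄, x₅}, {x₁, x₃, x₄, x₅}, {x₂, x₃, x₄, x₅}, X }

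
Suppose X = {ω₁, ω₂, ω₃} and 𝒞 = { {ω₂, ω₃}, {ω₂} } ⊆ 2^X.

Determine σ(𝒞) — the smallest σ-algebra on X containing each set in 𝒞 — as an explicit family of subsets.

σ(𝒞) (8 sets): { {}, {ω₁}, {ω₂}, {ω₃}, {ω₁, ω₂}, {ω₁, ω₃}, {ω₂, ω₃}, X }

Trace:
Begin from { {}, {ω₂}, {ω₂, ω₃}, X } (that is, 𝒞 plus ∅ and X).
Round 1. New:
  {ω₁}  = {ω₂, ω₃}ᶜ
  {ω₁, ω₃}  = {ω₂}ᶜ
  (now 6)
Round 2: +1 →
  {ω₁, ω₂}  = {ω₂} ∪ {ω₁}
  (now 7)
Round 3: 1 new —
  {ω₃}  = {ω₁, ω₂}ᶜ
  (now 8)
After Round 4 the family is unchanged; done.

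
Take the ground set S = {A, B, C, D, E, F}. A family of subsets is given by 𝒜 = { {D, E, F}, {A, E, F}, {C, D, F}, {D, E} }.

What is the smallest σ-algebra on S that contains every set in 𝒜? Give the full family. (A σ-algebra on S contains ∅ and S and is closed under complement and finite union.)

Answer: σ(𝒜) = { ∅, {A}, {B}, {C}, {D}, {E}, {F}, {A, B}, {A, C}, {A, D}, {A, E}, {A, F}, {B, C}, {B, D}, {B, E}, {B, F}, {C, D}, {C, E}, {C, F}, {D, E}, {D, F}, {E, F}, {A, B, C}, {A, B, D}, {A, B, E}, {A, B, F}, {A, C, D}, {A, C, E}, {A, C, F}, {A, D, E}, {A, D, F}, {A, E, F}, {B, C, D}, {B, C, E}, {B, C, F}, {B, D, E}, {B, D, F}, {B, E, F}, {C, D, E}, {C, D, F}, {C, E, F}, {D, E, F}, {A, B, C, D}, {A, B, C, E}, {A, B, C, F}, {A, B, D, E}, {A, B, D, F}, {A, B, E, F}, {A, C, D, E}, {A, C, D, F}, {A, C, E, F}, {A, D, E, F}, {B, C, D, E}, {B, C, D, F}, {B, C, E, F}, {B, D, E, F}, {C, D, E, F}, {A, B, C, D, E}, {A, B, C, D, F}, {A, B, C, E, F}, {A, B, D, E, F}, {A, C, D, E, F}, {B, C, D, E, F}, S }

Derivation:
Initial family (6 sets): { ∅, {D, E}, {A, E, F}, {C, D, F}, {D, E, F}, S }.
Round 1 (7 new):
  {A, B, C}  = S∖{D, E, F}
  {A, B, E}  = S∖{C, D, F}
  {B, C, D}  = S∖{A, E, F}
  {A, B, C, F}  = S∖{D, E}
  {A, D, E, F}  = {D, E} ∪ {A, E, F}
  {C, D, E, F}  = {D, E} ∪ {C, D, F}
  {A, C, D, E, F}  = {A, E, F} ∪ {C, D, F}
  [13 total]
Round 2: +14 →
  {B}  = S∖{A, C, D, E, F}
  {A, B}  = S∖{C, D, E, F}
  {B, C}  = S∖{A, D, E, F}
  {A, B, C, D}  = {B, C, D} ∪ {A, B, C}
  {A, B, C, E}  = {A, B, C} ∪ {A, B, E}
  {A, B, D, E}  = {D, E} ∪ {A, B, E}
  {A, B, E, F}  = {A, B, E} ∪ {A, E, F}
  {B, C, D, E}  = {B, C, D} ∪ {D, E}
  {B, C, D, F}  = {B, C, D} ∪ {C, D, F}
  {A, B, C, D, E}  = {B, C, D} ∪ {A, B, E}
  {A, B, C, D, F}  = {B, C, D} ∪ {A, B, C, F}
  {A, B, C, E, F}  = {A, B, C} ∪ {A, E, F}
  {A, B, D, E, F}  = {A, D, E, F} ∪ {A, B, E}
  {B, C, D, E, F}  = {B, C, D} ∪ {C, D, E, F}
  [27 total]
Round 3 adds 13:
  {A}  = S∖{B, C, D, E, F}
  {C}  = S∖{A, B, D, E, F}
  {D}  = S∖{A, B, C, E, F}
  {E}  = S∖{A, B, C, D, F}
  {F}  = S∖{A, B, C, D, E}
  {A, E}  = S∖{B, C, D, F}
  {A, F}  = S∖{B, C, D, E}
  {C, D}  = S∖{A, B, E, F}
  {C, F}  = S∖{A, B, D, E}
  {D, F}  = S∖{A, B, C, E}
  {E, F}  = S∖{A, B, C, D}
  {B, D, E}  = {B} ∪ {D, E}
  {B, D, E, F}  = {B} ∪ {D, E, F}
  [40 total]
Round 4. New:
  {A, C}  = S∖{B, D, E, F}
  {A, D}  = {D} ∪ {A}
  {B, D}  = {B} ∪ {D}
  {B, E}  = {B} ∪ {E}
  {B, F}  = {B} ∪ {F}
  {C, E}  = {C} ∪ {E}
  {A, B, D}  = {A, B} ∪ {D}
  {A, B, F}  = {A, F} ∪ {B}
  {A, C, D}  = {C, D} ∪ {A}
  {A, C, E}  = {C} ∪ {A, E}
  {A, C, F}  = S∖{B, D, E}
  {A, D, E}  = {D, E} ∪ {A}
  {A, D, F}  = {A, F} ∪ {D}
  {B, C, E}  = {B, C} ∪ {E}
  {B, C, F}  = {B} ∪ {C, F}
  {B, D, F}  = {B} ∪ {D, F}
  {B, E, F}  = {B} ∪ {E, F}
  {C, D, E}  = {C, D} ∪ {D, E}
  {C, E, F}  = {C} ∪ {E, F}
  {A, B, D, F}  = {A, B} ∪ {D, F}
  {A, C, D, E}  = {C, D} ∪ {A, E}
  {A, C, D, F}  = {C, D} ∪ {A, F}
  {A, C, E, F}  = {A, E, F} ∪ {C}
  {B, C, E, F}  = {B, C} ∪ {E, F}
  [64 total]
Round 5: already closed under ᶜ and ∪.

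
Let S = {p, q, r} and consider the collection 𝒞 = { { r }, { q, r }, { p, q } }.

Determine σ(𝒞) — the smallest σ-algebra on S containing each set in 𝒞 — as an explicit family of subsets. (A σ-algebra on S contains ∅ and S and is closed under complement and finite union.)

Begin from { {  }, { r }, { p, q }, { q, r }, S } (that is, 𝒞 plus ∅ and S).
Step 1. New:
  { p }  = ᶜ of { q, r }
  — 6 sets.
Step 2 adds 1:
  { p, r }  = { r } ∪ { p }
  — 7 sets.
Step 3: +1 →
  { q }  = ᶜ of { p, r }
  — 8 sets.
Step 4: stable.

Hence σ(𝒞) has 8 members: { {  }, { p }, { q }, { r }, { p, q }, { p, r }, { q, r }, S }.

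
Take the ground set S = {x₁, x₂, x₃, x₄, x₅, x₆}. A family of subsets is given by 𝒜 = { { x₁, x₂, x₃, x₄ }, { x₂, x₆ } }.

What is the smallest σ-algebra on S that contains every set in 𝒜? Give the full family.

σ(𝒜) (16 sets): { {}, { x₂ }, { x₅ }, { x₆ }, { x₂, x₅ }, { x₂, x₆ }, { x₅, x₆ }, { x₁, x₃, x₄ }, { x₂, x₅, x₆ }, { x₁, x₂, x₃, x₄ }, { x₁, x₃, x₄, x₅ }, { x₁, x₃, x₄, x₆ }, { x₁, x₂, x₃, x₄, x₅ }, { x₁, x₂, x₃, x₄, x₆ }, { x₁, x₃, x₄, x₅, x₆ }, S }

Working:
Seed the family with 𝒜 together with ∅ and S: { {}, { x₂, x₆ }, { x₁, x₂, x₃, x₄ }, S }.
Step 1 adds 3:
  { x₅, x₆ }  = { x₁, x₂, x₃, x₄ }ᶜ
  { x₁, x₃, x₄, x₅ }  = { x₂, x₆ }ᶜ
  { x₁, x₂, x₃, x₄, x₆ }  = { x₂, x₆ } ∪ { x₁, x₂, x₃, x₄ }
  (now 7)
Step 2: 4 new —
  { x₅ }  = { x₁, x₂, x₃, x₄, x₆ }ᶜ
  { x₂, x₅, x₆ }  = { x₅, x₆ } ∪ { x₂, x₆ }
  { x₁, x₂, x₃, x₄, x₅ }  = { x₁, x₃, x₄, x₅ } ∪ { x₁, x₂, x₃, x₄ }
  { x₁, x₃, x₄, x₅, x₆ }  = { x₁, x₃, x₄, x₅ } ∪ { x₅, x₆ }
  (now 11)
Step 3. New:
  { x₂ }  = { x₁, x₃, x₄, x₅, x₆ }ᶜ
  { x₆ }  = { x₁, x₂, x₃, x₄, x₅ }ᶜ
  { x₁, x₃, x₄ }  = { x₂, x₅, x₆ }ᶜ
  (now 14)
Step 4: 2 new —
  { x₂, x₅ }  = { x₂ } ∪ { x₅ }
  { x₁, x₃, x₄, x₆ }  = { x₁, x₃, x₄ } ∪ { x₆ }
  (now 16)
Step 5: closed — nothing new.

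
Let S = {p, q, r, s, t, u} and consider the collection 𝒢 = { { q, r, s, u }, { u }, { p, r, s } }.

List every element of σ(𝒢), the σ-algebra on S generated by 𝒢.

Initial family (5 sets): { {}, { u }, { p, r, s }, { q, r, s, u }, S }.
Step 1: 5 new —
  { p, t }  = S∖{ q, r, s, u }
  { q, t, u }  = S∖{ p, r, s }
  { p, r, s, u }  = { p, r, s } ∪ { u }
  { p, q, r, s, t }  = S∖{ u }
  { p, q, r, s, u }  = { p, r, s } ∪ { q, r, s, u }
  [10 total]
Step 2: +7 →
  { t }  = S∖{ p, q, r, s, u }
  { q, t }  = S∖{ p, r, s, u }
  { p, t, u }  = { u } ∪ { p, t }
  { p, q, t, u }  = { q, t, u } ∪ { p, t }
  { p, r, s, t }  = { p, r, s } ∪ { p, t }
  { p, r, s, t, u }  = { p, r, s, u } ∪ { p, t }
  { q, r, s, t, u }  = { q, t, u } ∪ { q, r, s, u }
  [17 total]
Step 3: +7 →
  { p }  = S∖{ q, r, s, t, u }
  { q }  = S∖{ p, r, s, t, u }
  { q, u }  = S∖{ p, r, s, t }
  { r, s }  = S∖{ p, q, t, u }
  { t, u }  = { u } ∪ { t }
  { p, q, t }  = { q, t } ∪ { p, t }
  { q, r, s }  = S∖{ p, t, u }
  [24 total]
Step 4 (8 new):
  { p, q }  = { q } ∪ { p }
  { p, u }  = { u } ∪ { p }
  { p, q, u }  = { q, u } ∪ { p }
  { r, s, t }  = { r, s } ∪ { t }
  { r, s, u }  = S∖{ p, q, t }
  { p, q, r, s }  = S∖{ t, u }
  { q, r, s, t }  = { q, t } ∪ { r, s }
  { r, s, t, u }  = { r, s } ∪ { t, u }
  [32 total]
Step 5: already closed under ᶜ and ∪.

|σ(𝒢)| = 32.  σ(𝒢) = { {}, { p }, { q }, { t }, { u }, { p, q }, { p, t }, { p, u }, { q, t }, { q, u }, { r, s }, { t, u }, { p, q, t }, { p, q, u }, { p, r, s }, { p, t, u }, { q, r, s }, { q, t, u }, { r, s, t }, { r, s, u }, { p, q, r, s }, { p, q, t, u }, { p, r, s, t }, { p, r, s, u }, { q, r, s, t }, { q, r, s, u }, { r, s, t, u }, { p, q, r, s, t }, { p, q, r, s, u }, { p, r, s, t, u }, { q, r, s, t, u }, S }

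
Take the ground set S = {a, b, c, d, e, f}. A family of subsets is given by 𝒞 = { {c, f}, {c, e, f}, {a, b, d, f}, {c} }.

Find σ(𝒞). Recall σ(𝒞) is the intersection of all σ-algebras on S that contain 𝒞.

Answer: σ(𝒞) = { ∅, {c}, {e}, {f}, {c, e}, {c, f}, {e, f}, {a, b, d}, {c, e, f}, {a, b, c, d}, {a, b, d, e}, {a, b, d, f}, {a, b, c, d, e}, {a, b, c, d, f}, {a, b, d, e, f}, S }

Trace:
Begin from { ∅, {c}, {c, f}, {c, e, f}, {a, b, d, f}, S } (that is, 𝒞 plus ∅ and S).
Iteration 1 (5 new):
  {c, e}  = complement {a, b, d, f}
  {a, b, d}  = complement {c, e, f}
  {a, b, d, e}  = complement {c, f}
  {a, b, c, d, f}  = {c} ∪ {a, b, d, f}
  {a, b, d, e, f}  = complement {c}
  |family| = 11
Iteration 2 (3 new):
  {e}  = complement {a, b, c, d, f}
  {a, b, c, d}  = {a, b, d} ∪ {c}
  {a, b, c, d, e}  = {a, b, d, e} ∪ {c}
  |family| = 14
Iteration 3: 2 new —
  {f}  = complement {a, b, c, d, e}
  {e, f}  = complement {a, b, c, d}
  |family| = 16
Iteration 4: no new sets; the family is a σ-algebra.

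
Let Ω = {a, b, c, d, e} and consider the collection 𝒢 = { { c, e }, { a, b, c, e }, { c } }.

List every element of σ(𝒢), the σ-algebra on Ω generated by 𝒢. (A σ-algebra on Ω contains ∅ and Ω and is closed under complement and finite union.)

Initial family (5 sets): { {}, { c }, { c, e }, { a, b, c, e }, Ω }.
Round 1 (3 new):
  { d }  = ᶜ of { a, b, c, e }
  { a, b, d }  = ᶜ of { c, e }
  { a, b, d, e }  = ᶜ of { c }
  |family| = 8
Round 2 (3 new):
  { c, d }  = { d } ∪ { c }
  { c, d, e }  = { d } ∪ { c, e }
  { a, b, c, d }  = { c } ∪ { a, b, d }
  |family| = 11
Round 3: 3 new —
  { e }  = ᶜ of { a, b, c, d }
  { a, b }  = ᶜ of { c, d, e }
  { a, b, e }  = ᶜ of { c, d }
  |family| = 14
Round 4: +2 →
  { d, e }  = { d } ∪ { e }
  { a, b, c }  = { c } ∪ { a, b }
  |family| = 16
Round 5 adds nothing — fixpoint reached.

Hence σ(𝒢) has 16 members: { {}, { c }, { d }, { e }, { a, b }, { c, d }, { c, e }, { d, e }, { a, b, c }, { a, b, d }, { a, b, e }, { c, d, e }, { a, b, c, d }, { a, b, c, e }, { a, b, d, e }, Ω }.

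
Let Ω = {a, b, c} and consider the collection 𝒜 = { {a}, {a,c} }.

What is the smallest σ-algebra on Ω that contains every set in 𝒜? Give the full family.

Take S₀ = 𝒜 ∪ {∅, Ω} = { ∅, {a}, {a,c}, Ω }.
Iteration 1 (2 new):
  {b}  = Ω∖{a,c}
  {b,c}  = Ω∖{a}
  — 6 sets.
Iteration 2: 1 new —
  {a,b}  = {b} ∪ {a}
  — 7 sets.
Iteration 3: 1 new —
  {c}  = Ω∖{a,b}
  — 8 sets.
Iteration 4: stable.

Therefore σ(𝒜) = { ∅, {a}, {b}, {c}, {a,b}, {a,c}, {b,c}, Ω } (|σ(𝒜)| = 8).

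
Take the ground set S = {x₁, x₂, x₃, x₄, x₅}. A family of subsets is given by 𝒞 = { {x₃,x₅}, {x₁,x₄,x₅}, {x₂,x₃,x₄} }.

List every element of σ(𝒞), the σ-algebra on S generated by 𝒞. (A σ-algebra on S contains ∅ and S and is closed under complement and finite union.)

Initial family (5 sets): { {}, {x₃,x₅}, {x₁,x₄,x₅}, {x₂,x₃,x₄}, S }.
Iteration 1: 5 new —
  {x₁,x₅}  = {x₂,x₃,x₄}ᶜ
  {x₂,x₃}  = {x₁,x₄,x₅}ᶜ
  {x₁,x₂,x₄}  = {x₃,x₅}ᶜ
  {x₁,x₃,x₄,x₅}  = {x₁,x₄,x₅} ∪ {x₃,x₅}
  {x₂,x₃,x₄,x₅}  = {x₂,x₃,x₄} ∪ {x₃,x₅}
  (now 10)
Iteration 2: 7 new —
  {x₁}  = {x₂,x₃,x₄,x₅}ᶜ
  {x₂}  = {x₁,x₃,x₄,x₅}ᶜ
  {x₁,x₃,x₅}  = {x₁,x₅} ∪ {x₃,x₅}
  {x₂,x₃,x₅}  = {x₂,x₃} ∪ {x₃,x₅}
  {x₁,x₂,x₃,x₄}  = {x₂,x₃,x₄} ∪ {x₁,x₂,x₄}
  {x₁,x₂,x₃,x₅}  = {x₂,x₃} ∪ {x₁,x₅}
  {x₁,x₂,x₄,x₅}  = {x₁,x₄,x₅} ∪ {x₁,x₂,x₄}
  (now 17)
Iteration 3 (8 new):
  {x₃}  = {x₁,x₂,x₄,x₅}ᶜ
  {x₄}  = {x₁,x₂,x₃,x₅}ᶜ
  {x₅}  = {x₁,x₂,x₃,x₄}ᶜ
  {x₁,x₂}  = {x₂} ∪ {x₁}
  {x₁,x₄}  = {x₂,x₃,x₅}ᶜ
  {x₂,x₄}  = {x₁,x₃,x₅}ᶜ
  {x₁,x₂,x₃}  = {x₂,x₃} ∪ {x₁}
  {x₁,x₂,x₅}  = {x₁,x₅} ∪ {x₂}
  (now 25)
Iteration 4 (7 new):
  {x₁,x₃}  = {x₃} ∪ {x₁}
  {x₂,x₅}  = {x₂} ∪ {x₅}
  {x₃,x₄}  = {x₁,x₂,x₅}ᶜ
  {x₄,x₅}  = {x₁,x₂,x₃}ᶜ
  {x₁,x₃,x₄}  = {x₃} ∪ {x₁,x₄}
  {x₂,x₄,x₅}  = {x₅} ∪ {x₂,x₄}
  {x₃,x₄,x₅}  = {x₁,x₂}ᶜ
  (now 32)
Iteration 5 adds nothing — fixpoint reached.

σ(𝒞) = { {}, {x₁}, {x₂}, {x₃}, {x₄}, {x₅}, {x₁,x₂}, {x₁,x₃}, {x₁,x₄}, {x₁,x₅}, {x₂,x₃}, {x₂,x₄}, {x₂,x₅}, {x₃,x₄}, {x₃,x₅}, {x₄,x₅}, {x₁,x₂,x₃}, {x₁,x₂,x₄}, {x₁,x₂,x₅}, {x₁,x₃,x₄}, {x₁,x₃,x₅}, {x₁,x₄,x₅}, {x₂,x₃,x₄}, {x₂,x₃,x₅}, {x₂,x₄,x₅}, {x₃,x₄,x₅}, {x₁,x₂,x₃,x₄}, {x₁,x₂,x₃,x₅}, {x₁,x₂,x₄,x₅}, {x₁,x₃,x₄,x₅}, {x₂,x₃,x₄,x₅}, S }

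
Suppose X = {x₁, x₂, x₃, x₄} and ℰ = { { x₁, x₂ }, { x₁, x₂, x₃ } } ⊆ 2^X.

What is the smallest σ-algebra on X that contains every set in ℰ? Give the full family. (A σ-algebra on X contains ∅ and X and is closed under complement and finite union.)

|σ(ℰ)| = 8.  σ(ℰ) = { ∅, { x₃ }, { x₄ }, { x₁, x₂ }, { x₃, x₄ }, { x₁, x₂, x₃ }, { x₁, x₂, x₄ }, X }

Check:
Initial family (4 sets): { ∅, { x₁, x₂ }, { x₁, x₂, x₃ }, X }.
Pass 1 (2 new):
  { x₄ }  = ᶜ of { x₁, x₂, x₃ }
  { x₃, x₄ }  = ᶜ of { x₁, x₂ }
  (now 6)
Pass 2 (1 new):
  { x₁, x₂, x₄ }  = { x₁, x₂ } ∪ { x₄ }
  (now 7)
Pass 3. New:
  { x₃ }  = ᶜ of { x₁, x₂, x₄ }
  (now 8)
Pass 4: no new sets; the family is a σ-algebra.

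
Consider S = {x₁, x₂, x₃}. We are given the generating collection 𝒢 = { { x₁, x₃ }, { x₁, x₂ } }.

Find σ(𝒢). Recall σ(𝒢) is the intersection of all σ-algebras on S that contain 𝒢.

Take S₀ = 𝒢 ∪ {∅, S} = { {  }, { x₁, x₂ }, { x₁, x₃ }, S }.
Step 1. New:
  { x₂ }  = S∖{ x₁, x₃ }
  { x₃ }  = S∖{ x₁, x₂ }
Step 2 (1 new):
  { x₂, x₃ }  = { x₃ } ∪ { x₂ }
Step 3: 1 new —
  { x₁ }  = S∖{ x₂, x₃ }
After Step 4 the family is unchanged; done.

Therefore σ(𝒢) = { {  }, { x₁ }, { x₂ }, { x₃ }, { x₁, x₂ }, { x₁, x₃ }, { x₂, x₃ }, S } (|σ(𝒢)| = 8).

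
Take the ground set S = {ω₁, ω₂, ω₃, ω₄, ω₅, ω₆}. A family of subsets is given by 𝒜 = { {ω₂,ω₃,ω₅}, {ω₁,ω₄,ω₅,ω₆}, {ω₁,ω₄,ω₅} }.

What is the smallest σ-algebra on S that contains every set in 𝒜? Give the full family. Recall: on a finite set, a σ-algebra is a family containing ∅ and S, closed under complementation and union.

Start: 𝒜 ∪ {∅, S} = { ∅, {ω₁,ω₄,ω₅}, {ω₂,ω₃,ω₅}, {ω₁,ω₄,ω₅,ω₆}, S }.
Round 1 (4 new):
  {ω₂,ω₃}  = S∖{ω₁,ω₄,ω₅,ω₆}
  {ω₁,ω₄,ω₆}  = S∖{ω₂,ω₃,ω₅}
  {ω₂,ω₃,ω₆}  = S∖{ω₁,ω₄,ω₅}
  {ω₁,ω₂,ω₃,ω₄,ω₅}  = {ω₁,ω₄,ω₅} ∪ {ω₂,ω₃,ω₅}
  (now 9)
Round 2. New:
  {ω₆}  = S∖{ω₁,ω₂,ω₃,ω₄,ω₅}
  {ω₂,ω₃,ω₅,ω₆}  = {ω₂,ω₃,ω₆} ∪ {ω₂,ω₃,ω₅}
  {ω₁,ω₂,ω₃,ω₄,ω₆}  = {ω₂,ω₃,ω₆} ∪ {ω₁,ω₄,ω₆}
  (now 12)
Round 3 (2 new):
  {ω₅}  = S∖{ω₁,ω₂,ω₃,ω₄,ω₆}
  {ω₁,ω₄}  = S∖{ω₂,ω₃,ω₅,ω₆}
  (now 14)
Round 4: 2 new —
  {ω₅,ω₆}  = {ω₅} ∪ {ω₆}
  {ω₁,ω₂,ω₃,ω₄}  = {ω₂,ω₃} ∪ {ω₁,ω₄}
  (now 16)
Round 5: already closed under ᶜ and ∪.

Hence σ(𝒜) has 16 members: { ∅, {ω₅}, {ω₆}, {ω₁,ω₄}, {ω₂,ω₃}, {ω₅,ω₆}, {ω₁,ω₄,ω₅}, {ω₁,ω₄,ω₆}, {ω₂,ω₃,ω₅}, {ω₂,ω₃,ω₆}, {ω₁,ω₂,ω₃,ω₄}, {ω₁,ω₄,ω₅,ω₆}, {ω₂,ω₃,ω₅,ω₆}, {ω₁,ω₂,ω₃,ω₄,ω₅}, {ω₁,ω₂,ω₃,ω₄,ω₆}, S }.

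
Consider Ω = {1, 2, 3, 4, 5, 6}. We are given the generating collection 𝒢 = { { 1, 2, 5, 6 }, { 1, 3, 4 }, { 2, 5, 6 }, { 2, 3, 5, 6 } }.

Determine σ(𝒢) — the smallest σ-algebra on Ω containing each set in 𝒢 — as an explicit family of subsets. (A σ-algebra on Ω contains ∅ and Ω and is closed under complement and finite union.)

Seed the family with 𝒢 together with ∅ and Ω: { ∅, { 1, 3, 4 }, { 2, 5, 6 }, { 1, 2, 5, 6 }, { 2, 3, 5, 6 }, Ω }.
Step 1. New:
  { 1, 4 }  = { 2, 3, 5, 6 }ᶜ
  { 3, 4 }  = { 1, 2, 5, 6 }ᶜ
  { 1, 2, 3, 5, 6 }  = { 2, 3, 5, 6 } ∪ { 1, 2, 5, 6 }
Step 2 (3 new):
  { 4 }  = { 1, 2, 3, 5, 6 }ᶜ
  { 1, 2, 4, 5, 6 }  = { 2, 5, 6 } ∪ { 1, 4 }
  { 2, 3, 4, 5, 6 }  = { 3, 4 } ∪ { 2, 5, 6 }
Step 3. New:
  { 1 }  = { 2, 3, 4, 5, 6 }ᶜ
  { 3 }  = { 1, 2, 4, 5, 6 }ᶜ
  { 2, 4, 5, 6 }  = { 4 } ∪ { 2, 5, 6 }
Step 4: 1 new —
  { 1, 3 }  = { 2, 4, 5, 6 }ᶜ
Step 5: closed — nothing new.

σ(𝒢) = { ∅, { 1 }, { 3 }, { 4 }, { 1, 3 }, { 1, 4 }, { 3, 4 }, { 1, 3, 4 }, { 2, 5, 6 }, { 1, 2, 5, 6 }, { 2, 3, 5, 6 }, { 2, 4, 5, 6 }, { 1, 2, 3, 5, 6 }, { 1, 2, 4, 5, 6 }, { 2, 3, 4, 5, 6 }, Ω }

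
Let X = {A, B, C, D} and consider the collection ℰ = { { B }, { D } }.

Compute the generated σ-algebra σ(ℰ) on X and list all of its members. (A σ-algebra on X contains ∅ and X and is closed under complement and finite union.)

σ(ℰ) (8 sets): { {}, { B }, { D }, { A, C }, { B, D }, { A, B, C }, { A, C, D }, X }

Check:
Start: ℰ ∪ {∅, X} = { {}, { B }, { D }, X }.
Iteration 1 (3 new):
  { B, D }  = { B } ∪ { D }
  { A, B, C }  = ᶜ of { D }
  { A, C, D }  = ᶜ of { B }
  (now 7)
Iteration 2: 1 new —
  { A, C }  = ᶜ of { B, D }
  (now 8)
Iteration 3: no new sets; the family is a σ-algebra.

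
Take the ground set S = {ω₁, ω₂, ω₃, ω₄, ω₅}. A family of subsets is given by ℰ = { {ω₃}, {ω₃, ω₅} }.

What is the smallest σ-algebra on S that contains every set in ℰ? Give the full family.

σ(ℰ) = { {}, {ω₃}, {ω₅}, {ω₃, ω₅}, {ω₁, ω₂, ω₄}, {ω₁, ω₂, ω₃, ω₄}, {ω₁, ω₂, ω₄, ω₅}, S }

Working:
Take S₀ = ℰ ∪ {∅, S} = { {}, {ω₃}, {ω₃, ω₅}, S }.
Round 1: 2 new —
  {ω₁, ω₂, ω₄}  = S∖{ω₃, ω₅}
  {ω₁, ω₂, ω₄, ω₅}  = S∖{ω₃}
  |family| = 6
Round 2. New:
  {ω₁, ω₂, ω₃, ω₄}  = {ω₃} ∪ {ω₁, ω₂, ω₄}
  |family| = 7
Round 3 adds 1:
  {ω₅}  = S∖{ω₁, ω₂, ω₃, ω₄}
  |family| = 8
Round 4 adds nothing — fixpoint reached.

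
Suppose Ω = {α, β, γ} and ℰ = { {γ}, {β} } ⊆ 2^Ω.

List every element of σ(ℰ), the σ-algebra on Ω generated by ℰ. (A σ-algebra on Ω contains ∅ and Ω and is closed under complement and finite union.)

Begin from { {}, {β}, {γ}, Ω } (that is, ℰ plus ∅ and Ω).
Iteration 1 adds 3:
  {α,β}  = {γ}ᶜ
  {α,γ}  = {β}ᶜ
  {β,γ}  = {γ} ∪ {β}
  |family| = 7
Iteration 2: +1 →
  {α}  = {β,γ}ᶜ
  |family| = 8
Iteration 3: already closed under ᶜ and ∪.

Hence σ(ℰ) has 8 members: { {}, {α}, {β}, {γ}, {α,β}, {α,γ}, {β,γ}, Ω }.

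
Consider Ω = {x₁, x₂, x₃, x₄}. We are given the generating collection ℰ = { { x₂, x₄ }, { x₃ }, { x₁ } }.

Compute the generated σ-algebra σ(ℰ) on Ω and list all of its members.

σ(ℰ) (8 sets): { ∅, { x₁ }, { x₃ }, { x₁, x₃ }, { x₂, x₄ }, { x₁, x₂, x₄ }, { x₂, x₃, x₄ }, Ω }

Trace:
Seed the family with ℰ together with ∅ and Ω: { ∅, { x₁ }, { x₃ }, { x₂, x₄ }, Ω }.
Iteration 1: 3 new —
  { x₁, x₃ }  = complement { x₂, x₄ }
  { x₁, x₂, x₄ }  = complement { x₃ }
  { x₂, x₃, x₄ }  = complement { x₁ }
  — 8 sets.
Iteration 2: no new sets; the family is a σ-algebra.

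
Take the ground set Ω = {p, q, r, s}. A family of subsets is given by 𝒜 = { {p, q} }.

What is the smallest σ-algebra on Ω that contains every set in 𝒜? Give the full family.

σ(𝒜) = { {}, {p, q}, {r, s}, Ω }

Check:
Initial family (3 sets): { {}, {p, q}, Ω }.
Iteration 1 (1 new):
  {r, s}  = Ω∖{p, q}
  — 4 sets.
Iteration 2 adds nothing — fixpoint reached.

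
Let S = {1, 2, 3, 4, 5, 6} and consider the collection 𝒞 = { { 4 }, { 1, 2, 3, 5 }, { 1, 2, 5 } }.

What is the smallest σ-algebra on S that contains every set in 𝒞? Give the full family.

Seed the family with 𝒞 together with ∅ and S: { {}, { 4 }, { 1, 2, 5 }, { 1, 2, 3, 5 }, S }.
Pass 1: +5 →
  { 4, 6 }  = S∖{ 1, 2, 3, 5 }
  { 3, 4, 6 }  = S∖{ 1, 2, 5 }
  { 1, 2, 4, 5 }  = { 1, 2, 5 } ∪ { 4 }
  { 1, 2, 3, 4, 5 }  = { 4 } ∪ { 1, 2, 3, 5 }
  { 1, 2, 3, 5, 6 }  = S∖{ 4 }
Pass 2 adds 3:
  { 6 }  = S∖{ 1, 2, 3, 4, 5 }
  { 3, 6 }  = S∖{ 1, 2, 4, 5 }
  { 1, 2, 4, 5, 6 }  = { 1, 2, 4, 5 } ∪ { 4, 6 }
Pass 3: +2 →
  { 3 }  = S∖{ 1, 2, 4, 5, 6 }
  { 1, 2, 5, 6 }  = { 1, 2, 5 } ∪ { 6 }
Pass 4 (1 new):
  { 3, 4 }  = S∖{ 1, 2, 5, 6 }
Pass 5 adds nothing — fixpoint reached.

|σ(𝒞)| = 16.  σ(𝒞) = { {}, { 3 }, { 4 }, { 6 }, { 3, 4 }, { 3, 6 }, { 4, 6 }, { 1, 2, 5 }, { 3, 4, 6 }, { 1, 2, 3, 5 }, { 1, 2, 4, 5 }, { 1, 2, 5, 6 }, { 1, 2, 3, 4, 5 }, { 1, 2, 3, 5, 6 }, { 1, 2, 4, 5, 6 }, S }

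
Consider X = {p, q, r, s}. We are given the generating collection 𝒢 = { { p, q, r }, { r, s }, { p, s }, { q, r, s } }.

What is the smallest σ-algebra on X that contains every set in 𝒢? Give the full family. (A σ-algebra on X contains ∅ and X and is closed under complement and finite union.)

|σ(𝒢)| = 16.  σ(𝒢) = { {  }, { p }, { q }, { r }, { s }, { p, q }, { p, r }, { p, s }, { q, r }, { q, s }, { r, s }, { p, q, r }, { p, q, s }, { p, r, s }, { q, r, s }, X }

Working:
Initial family (6 sets): { {  }, { p, s }, { r, s }, { p, q, r }, { q, r, s }, X }.
Round 1 adds 5:
  { p }  = { q, r, s }ᶜ
  { s }  = { p, q, r }ᶜ
  { p, q }  = { r, s }ᶜ
  { q, r }  = { p, s }ᶜ
  { p, r, s }  = { r, s } ∪ { p, s }
  — 11 sets.
Round 2. New:
  { q }  = { p, r, s }ᶜ
  { p, q, s }  = { p, q } ∪ { p, s }
  — 13 sets.
Round 3: 2 new —
  { r }  = { p, q, s }ᶜ
  { q, s }  = { s } ∪ { q }
  — 15 sets.
Round 4: +1 →
  { p, r }  = { q, s }ᶜ
  — 16 sets.
Round 5: stable.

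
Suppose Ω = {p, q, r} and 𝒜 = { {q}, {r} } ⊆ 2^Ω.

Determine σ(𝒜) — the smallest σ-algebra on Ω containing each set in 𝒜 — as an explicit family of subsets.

Initial family (4 sets): { ∅, {q}, {r}, Ω }.
Round 1: +3 →
  {p,q}  = complement {r}
  {p,r}  = complement {q}
  {q,r}  = {r} ∪ {q}
Round 2: 1 new —
  {p}  = complement {q,r}
Round 3 adds nothing — fixpoint reached.

Hence σ(𝒜) has 8 members: { ∅, {p}, {q}, {r}, {p,q}, {p,r}, {q,r}, Ω }.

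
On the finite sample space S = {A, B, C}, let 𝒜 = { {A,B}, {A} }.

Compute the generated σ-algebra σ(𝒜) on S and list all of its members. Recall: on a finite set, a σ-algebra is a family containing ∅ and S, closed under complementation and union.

Answer: σ(𝒜) = { {}, {A}, {B}, {C}, {A,B}, {A,C}, {B,C}, S }

Check:
Begin from { {}, {A}, {A,B}, S } (that is, 𝒜 plus ∅ and S).
Pass 1: +2 →
  {C}  = {A,B}ᶜ
  {B,C}  = {A}ᶜ
  |family| = 6
Pass 2: +1 →
  {A,C}  = {C} ∪ {A}
  |family| = 7
Pass 3: +1 →
  {B}  = {A,C}ᶜ
  |family| = 8
Pass 4: stable.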